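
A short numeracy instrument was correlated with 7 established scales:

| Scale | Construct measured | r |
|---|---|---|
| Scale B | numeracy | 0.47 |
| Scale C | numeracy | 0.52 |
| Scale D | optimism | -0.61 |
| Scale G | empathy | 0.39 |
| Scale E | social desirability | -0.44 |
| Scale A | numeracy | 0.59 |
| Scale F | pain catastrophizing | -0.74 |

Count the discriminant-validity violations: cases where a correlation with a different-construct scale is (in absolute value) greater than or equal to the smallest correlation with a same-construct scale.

Convergent (same construct = numeracy): Scale B, Scale C, Scale A.
Smallest convergent = 0.47. Discriminant |r|: 0.61, 0.39, 0.44, 0.74; count ≥ 0.47 → 2.

2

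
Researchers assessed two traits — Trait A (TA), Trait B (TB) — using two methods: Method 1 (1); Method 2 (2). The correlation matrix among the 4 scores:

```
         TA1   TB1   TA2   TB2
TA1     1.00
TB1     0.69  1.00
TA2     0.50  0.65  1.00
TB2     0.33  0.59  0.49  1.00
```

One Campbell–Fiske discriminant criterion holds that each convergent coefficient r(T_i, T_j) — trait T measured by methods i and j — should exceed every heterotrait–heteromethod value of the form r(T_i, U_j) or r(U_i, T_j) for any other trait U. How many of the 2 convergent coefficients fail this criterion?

2

Each convergent coefficient versus the relevant comparison correlations:
TA (methods 1·2): 0.50 vs {0.33, 0.65} → fail.
TB (methods 1·2): 0.59 vs {0.65, 0.33} → fail.
2 of 2 fail.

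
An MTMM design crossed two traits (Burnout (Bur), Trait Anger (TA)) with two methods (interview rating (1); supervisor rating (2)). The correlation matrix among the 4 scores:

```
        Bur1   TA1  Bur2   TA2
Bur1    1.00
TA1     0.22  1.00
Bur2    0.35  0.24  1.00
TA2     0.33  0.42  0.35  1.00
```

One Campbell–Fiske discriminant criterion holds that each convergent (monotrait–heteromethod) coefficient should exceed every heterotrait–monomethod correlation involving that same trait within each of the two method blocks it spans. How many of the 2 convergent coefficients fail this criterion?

1

Convergent coefficients and their comparison sets:
Bur (methods 1·2): 0.35 vs {0.22, 0.35} → fail.
TA (methods 1·2): 0.42 vs {0.22, 0.35} → pass.
1 of 2 fail.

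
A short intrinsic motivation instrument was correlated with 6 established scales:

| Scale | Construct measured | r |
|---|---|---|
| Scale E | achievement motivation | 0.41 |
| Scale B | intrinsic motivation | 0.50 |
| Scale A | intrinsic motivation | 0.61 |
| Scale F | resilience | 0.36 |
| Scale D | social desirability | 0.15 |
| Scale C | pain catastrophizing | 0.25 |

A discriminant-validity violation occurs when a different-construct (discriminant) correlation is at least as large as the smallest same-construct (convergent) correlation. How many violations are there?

0

Convergent (same construct = intrinsic motivation): Scale B, Scale A.
Smallest convergent = 0.50. Discriminant values: 0.41, 0.36, 0.15, 0.25; count ≥ 0.50 → 0.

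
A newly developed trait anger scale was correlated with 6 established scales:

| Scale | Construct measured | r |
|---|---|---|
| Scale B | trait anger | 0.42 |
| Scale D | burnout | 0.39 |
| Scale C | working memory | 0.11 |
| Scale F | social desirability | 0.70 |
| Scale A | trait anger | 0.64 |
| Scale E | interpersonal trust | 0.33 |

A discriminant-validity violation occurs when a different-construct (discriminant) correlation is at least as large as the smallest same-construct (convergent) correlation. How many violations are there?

1

Convergent (same construct = trait anger): Scale B, Scale A.
Smallest convergent = 0.42. Discriminant values: 0.39, 0.11, 0.70, 0.33; count ≥ 0.42 → 1.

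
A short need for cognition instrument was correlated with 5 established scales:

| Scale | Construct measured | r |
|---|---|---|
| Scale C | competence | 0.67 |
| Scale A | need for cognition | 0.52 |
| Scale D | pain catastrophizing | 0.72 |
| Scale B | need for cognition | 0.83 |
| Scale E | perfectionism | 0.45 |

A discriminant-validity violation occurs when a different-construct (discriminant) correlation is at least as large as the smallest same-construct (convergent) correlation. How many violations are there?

2

Convergent (same construct = need for cognition): Scale A, Scale B.
Smallest convergent = 0.52. Discriminant values: 0.67, 0.72, 0.45; count ≥ 0.52 → 2.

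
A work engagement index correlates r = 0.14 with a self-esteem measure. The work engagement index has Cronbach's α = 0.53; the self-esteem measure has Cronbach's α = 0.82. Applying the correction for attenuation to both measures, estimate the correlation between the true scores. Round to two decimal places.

0.21

r_true = r_obs / √(r_xx · r_yy) = 0.14 / √(0.53 × 0.82) = 0.14 / √0.4346 = 0.14 / 0.6592 ≈ 0.21.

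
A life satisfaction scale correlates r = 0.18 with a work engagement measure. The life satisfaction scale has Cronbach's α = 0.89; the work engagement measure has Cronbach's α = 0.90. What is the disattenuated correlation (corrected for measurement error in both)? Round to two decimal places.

r_true = r_obs / √(r_xx · r_yy) = 0.18 / √(0.89 × 0.90) = 0.18 / √0.8010 = 0.18 / 0.8950 ≈ 0.20.

0.20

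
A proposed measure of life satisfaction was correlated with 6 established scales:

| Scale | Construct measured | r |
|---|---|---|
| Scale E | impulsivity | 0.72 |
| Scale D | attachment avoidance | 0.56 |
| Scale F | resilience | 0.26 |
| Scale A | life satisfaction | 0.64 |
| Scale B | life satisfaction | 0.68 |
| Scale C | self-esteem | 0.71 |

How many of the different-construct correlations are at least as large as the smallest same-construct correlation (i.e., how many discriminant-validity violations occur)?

2

Convergent (same construct = life satisfaction): Scale A, Scale B.
Smallest convergent = 0.64. Discriminant values: 0.72, 0.56, 0.26, 0.71; count ≥ 0.64 → 2.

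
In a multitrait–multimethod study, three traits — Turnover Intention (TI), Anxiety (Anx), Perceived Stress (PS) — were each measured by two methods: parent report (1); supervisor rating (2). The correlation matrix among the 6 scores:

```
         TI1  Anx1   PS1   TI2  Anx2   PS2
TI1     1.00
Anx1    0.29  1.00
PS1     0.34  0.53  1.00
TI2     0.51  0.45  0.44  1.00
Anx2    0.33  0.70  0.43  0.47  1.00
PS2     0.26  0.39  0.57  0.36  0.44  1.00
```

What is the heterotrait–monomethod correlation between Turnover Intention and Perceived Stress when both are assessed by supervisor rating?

Different traits, same method: r(TI2, PS2) = 0.36.

0.36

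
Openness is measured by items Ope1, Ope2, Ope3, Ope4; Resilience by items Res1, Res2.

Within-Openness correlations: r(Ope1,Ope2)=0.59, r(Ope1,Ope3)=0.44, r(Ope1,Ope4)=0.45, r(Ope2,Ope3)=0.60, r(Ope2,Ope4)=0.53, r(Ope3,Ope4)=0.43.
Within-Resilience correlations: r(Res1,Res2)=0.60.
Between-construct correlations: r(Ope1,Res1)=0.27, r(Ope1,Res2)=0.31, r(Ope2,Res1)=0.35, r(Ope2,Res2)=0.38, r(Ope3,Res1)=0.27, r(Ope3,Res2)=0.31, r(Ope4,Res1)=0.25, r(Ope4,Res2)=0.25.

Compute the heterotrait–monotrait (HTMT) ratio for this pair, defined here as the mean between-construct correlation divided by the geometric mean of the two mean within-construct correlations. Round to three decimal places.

Mean heterotrait r = 2.39/8 = 0.2988.
Mean within-Ope = 3.04/6 = 0.5067; mean within-Res = 0.60/1 = 0.6000.
Geometric mean = √(0.5067 × 0.6000) = 0.5514.
HTMT = 0.2988 / 0.5514 = 0.542.

0.542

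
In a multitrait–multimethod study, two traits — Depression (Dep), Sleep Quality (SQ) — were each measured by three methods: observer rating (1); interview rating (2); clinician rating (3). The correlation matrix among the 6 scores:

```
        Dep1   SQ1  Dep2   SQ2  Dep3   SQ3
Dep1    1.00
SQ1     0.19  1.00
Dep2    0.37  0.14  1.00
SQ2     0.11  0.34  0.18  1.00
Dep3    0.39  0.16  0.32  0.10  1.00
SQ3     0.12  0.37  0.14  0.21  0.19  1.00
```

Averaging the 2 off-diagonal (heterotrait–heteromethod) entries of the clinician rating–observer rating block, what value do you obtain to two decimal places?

HTHM values (method 3 × method 1): 0.16, 0.12; mean = 0.28/2 = 0.14.

0.14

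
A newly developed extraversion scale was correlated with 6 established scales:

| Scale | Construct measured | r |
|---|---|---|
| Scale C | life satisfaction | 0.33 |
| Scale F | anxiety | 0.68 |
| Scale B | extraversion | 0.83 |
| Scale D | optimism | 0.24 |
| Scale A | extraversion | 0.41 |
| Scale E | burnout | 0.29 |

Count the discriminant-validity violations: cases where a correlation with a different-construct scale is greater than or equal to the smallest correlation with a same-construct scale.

1

Convergent (same construct = extraversion): Scale B, Scale A.
Smallest convergent = 0.41. Discriminant values: 0.33, 0.68, 0.24, 0.29; count ≥ 0.41 → 1.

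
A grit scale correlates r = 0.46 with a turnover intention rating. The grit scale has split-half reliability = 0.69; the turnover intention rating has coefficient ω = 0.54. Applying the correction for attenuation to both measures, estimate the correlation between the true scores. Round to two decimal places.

r_true = r_obs / √(r_xx · r_yy) = 0.46 / √(0.69 × 0.54) = 0.46 / √0.3726 = 0.46 / 0.6104 ≈ 0.75.

0.75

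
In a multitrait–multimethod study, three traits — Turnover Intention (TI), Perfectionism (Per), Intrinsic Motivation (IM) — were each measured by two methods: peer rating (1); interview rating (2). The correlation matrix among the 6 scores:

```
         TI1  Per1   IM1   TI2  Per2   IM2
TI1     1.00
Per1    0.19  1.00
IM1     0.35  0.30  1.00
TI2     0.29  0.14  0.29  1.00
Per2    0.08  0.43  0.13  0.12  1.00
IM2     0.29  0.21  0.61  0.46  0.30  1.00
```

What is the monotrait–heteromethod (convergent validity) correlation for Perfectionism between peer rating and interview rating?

Same trait (Per), different methods: r(Per1, Per2) = 0.43.

0.43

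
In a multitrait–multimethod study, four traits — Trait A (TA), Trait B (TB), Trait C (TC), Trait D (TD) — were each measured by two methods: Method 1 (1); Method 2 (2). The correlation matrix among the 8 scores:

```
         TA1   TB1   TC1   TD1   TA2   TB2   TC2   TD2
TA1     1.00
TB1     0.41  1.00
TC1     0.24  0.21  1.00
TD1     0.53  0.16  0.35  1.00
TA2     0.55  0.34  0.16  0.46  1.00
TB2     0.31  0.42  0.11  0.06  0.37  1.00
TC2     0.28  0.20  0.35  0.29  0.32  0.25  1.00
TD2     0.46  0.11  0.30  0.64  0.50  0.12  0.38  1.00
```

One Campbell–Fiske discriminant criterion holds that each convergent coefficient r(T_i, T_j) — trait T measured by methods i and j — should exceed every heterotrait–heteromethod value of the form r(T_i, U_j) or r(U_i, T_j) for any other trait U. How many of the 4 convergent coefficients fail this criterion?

0

Convergent coefficients and their comparison sets:
TA (methods 1·2): 0.55 vs {0.31, 0.34, 0.28, 0.16, 0.46, 0.46} → pass.
TB (methods 1·2): 0.42 vs {0.34, 0.31, 0.20, 0.11, 0.11, 0.06} → pass.
TC (methods 1·2): 0.35 vs {0.16, 0.28, 0.11, 0.20, 0.30, 0.29} → pass.
TD (methods 1·2): 0.64 vs {0.46, 0.46, 0.06, 0.11, 0.29, 0.30} → pass.
0 of 4 fail.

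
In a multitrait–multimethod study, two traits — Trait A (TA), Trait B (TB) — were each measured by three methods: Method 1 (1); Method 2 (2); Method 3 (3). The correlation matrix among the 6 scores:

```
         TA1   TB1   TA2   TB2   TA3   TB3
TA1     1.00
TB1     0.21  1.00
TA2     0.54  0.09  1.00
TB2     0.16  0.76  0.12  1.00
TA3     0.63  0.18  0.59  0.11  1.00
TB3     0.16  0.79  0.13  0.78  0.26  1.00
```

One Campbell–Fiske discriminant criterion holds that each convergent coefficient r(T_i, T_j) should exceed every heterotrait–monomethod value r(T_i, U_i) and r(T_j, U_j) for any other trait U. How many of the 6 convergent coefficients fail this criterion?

Checking each validity diagonal entry against its comparison values:
TA (methods 1·2): 0.54 vs {0.21, 0.12} → pass.
TA (methods 1·3): 0.63 vs {0.21, 0.26} → pass.
TA (methods 2·3): 0.59 vs {0.12, 0.26} → pass.
TB (methods 1·2): 0.76 vs {0.21, 0.12} → pass.
TB (methods 1·3): 0.79 vs {0.21, 0.26} → pass.
TB (methods 2·3): 0.78 vs {0.12, 0.26} → pass.
0 of 6 fail.

0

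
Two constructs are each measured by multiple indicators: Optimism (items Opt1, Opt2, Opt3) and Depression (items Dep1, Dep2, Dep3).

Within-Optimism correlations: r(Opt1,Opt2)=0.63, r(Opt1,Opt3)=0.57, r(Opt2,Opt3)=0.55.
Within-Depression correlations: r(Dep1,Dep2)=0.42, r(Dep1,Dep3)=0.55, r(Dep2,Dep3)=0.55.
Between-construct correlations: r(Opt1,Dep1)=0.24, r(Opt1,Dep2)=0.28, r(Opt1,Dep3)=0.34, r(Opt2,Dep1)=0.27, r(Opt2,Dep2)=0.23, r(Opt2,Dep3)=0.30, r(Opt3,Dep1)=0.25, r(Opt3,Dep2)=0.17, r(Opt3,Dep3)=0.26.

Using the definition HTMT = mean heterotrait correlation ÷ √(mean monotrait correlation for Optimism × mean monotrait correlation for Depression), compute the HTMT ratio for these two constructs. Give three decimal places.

Mean heterotrait r = 2.34/9 = 0.2600.
Mean within-Opt = 1.75/3 = 0.5833; mean within-Dep = 1.52/3 = 0.5067.
Geometric mean = √(0.5833 × 0.5067) = 0.5437.
HTMT = 0.2600 / 0.5437 = 0.478.

0.478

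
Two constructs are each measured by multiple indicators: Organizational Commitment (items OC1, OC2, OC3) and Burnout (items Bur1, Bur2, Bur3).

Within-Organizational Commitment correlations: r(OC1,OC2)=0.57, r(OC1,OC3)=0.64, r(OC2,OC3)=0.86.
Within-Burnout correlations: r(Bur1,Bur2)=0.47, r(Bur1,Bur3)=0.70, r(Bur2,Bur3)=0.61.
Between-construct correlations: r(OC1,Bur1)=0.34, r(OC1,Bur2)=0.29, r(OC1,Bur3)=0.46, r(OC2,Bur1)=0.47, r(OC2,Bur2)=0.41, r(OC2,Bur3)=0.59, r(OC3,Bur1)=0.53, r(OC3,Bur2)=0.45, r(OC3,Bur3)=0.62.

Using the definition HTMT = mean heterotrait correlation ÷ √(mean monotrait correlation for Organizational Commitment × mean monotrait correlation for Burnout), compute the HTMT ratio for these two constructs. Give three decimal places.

Mean heterotrait r = 4.16/9 = 0.4622.
Mean within-OC = 2.07/3 = 0.6900; mean within-Bur = 1.78/3 = 0.5933.
Geometric mean = √(0.6900 × 0.5933) = 0.6398.
HTMT = 0.4622 / 0.6398 = 0.722.

0.722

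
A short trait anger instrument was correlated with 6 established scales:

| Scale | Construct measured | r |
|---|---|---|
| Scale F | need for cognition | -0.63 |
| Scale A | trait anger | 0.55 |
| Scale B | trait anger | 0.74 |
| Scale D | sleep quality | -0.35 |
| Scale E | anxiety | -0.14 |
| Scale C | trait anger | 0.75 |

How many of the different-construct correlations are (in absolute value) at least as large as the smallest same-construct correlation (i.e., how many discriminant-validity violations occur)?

1

Convergent (same construct = trait anger): Scale A, Scale B, Scale C.
Smallest convergent = 0.55. Discriminant |r|: 0.63, 0.35, 0.14; count ≥ 0.55 → 1.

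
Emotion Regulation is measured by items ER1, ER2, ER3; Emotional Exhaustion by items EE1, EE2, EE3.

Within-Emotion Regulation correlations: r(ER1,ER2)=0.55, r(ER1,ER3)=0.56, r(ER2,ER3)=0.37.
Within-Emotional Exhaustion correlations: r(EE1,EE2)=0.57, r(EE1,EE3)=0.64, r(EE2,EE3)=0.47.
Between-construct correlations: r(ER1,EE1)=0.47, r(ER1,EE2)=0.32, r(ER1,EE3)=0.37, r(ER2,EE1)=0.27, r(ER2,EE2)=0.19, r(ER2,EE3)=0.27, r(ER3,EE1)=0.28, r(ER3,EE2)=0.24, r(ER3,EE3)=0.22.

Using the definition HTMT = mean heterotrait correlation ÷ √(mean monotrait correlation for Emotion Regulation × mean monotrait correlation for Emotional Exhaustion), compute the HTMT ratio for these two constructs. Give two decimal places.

0.56

Between-construct mean = 2.63/9 = 0.2922.
Mean within-ER = 1.48/3 = 0.4933; mean within-EE = 1.68/3 = 0.5600.
Geometric mean = √(0.4933 × 0.5600) = 0.5256.
HTMT = 0.2922 / 0.5256 = 0.56.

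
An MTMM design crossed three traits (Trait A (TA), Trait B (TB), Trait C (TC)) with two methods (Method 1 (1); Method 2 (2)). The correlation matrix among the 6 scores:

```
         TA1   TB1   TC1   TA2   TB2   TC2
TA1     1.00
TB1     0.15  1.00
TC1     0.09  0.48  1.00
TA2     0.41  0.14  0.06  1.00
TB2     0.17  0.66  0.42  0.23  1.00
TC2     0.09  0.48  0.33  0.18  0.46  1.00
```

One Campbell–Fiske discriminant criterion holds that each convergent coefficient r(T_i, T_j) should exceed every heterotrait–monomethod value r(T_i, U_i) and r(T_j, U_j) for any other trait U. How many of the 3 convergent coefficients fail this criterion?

1

Convergent coefficients and their comparison sets:
TA (methods 1·2): 0.41 vs {0.15, 0.23, 0.09, 0.18} → pass.
TB (methods 1·2): 0.66 vs {0.15, 0.23, 0.48, 0.46} → pass.
TC (methods 1·2): 0.33 vs {0.09, 0.18, 0.48, 0.46} → fail.
1 of 3 fail.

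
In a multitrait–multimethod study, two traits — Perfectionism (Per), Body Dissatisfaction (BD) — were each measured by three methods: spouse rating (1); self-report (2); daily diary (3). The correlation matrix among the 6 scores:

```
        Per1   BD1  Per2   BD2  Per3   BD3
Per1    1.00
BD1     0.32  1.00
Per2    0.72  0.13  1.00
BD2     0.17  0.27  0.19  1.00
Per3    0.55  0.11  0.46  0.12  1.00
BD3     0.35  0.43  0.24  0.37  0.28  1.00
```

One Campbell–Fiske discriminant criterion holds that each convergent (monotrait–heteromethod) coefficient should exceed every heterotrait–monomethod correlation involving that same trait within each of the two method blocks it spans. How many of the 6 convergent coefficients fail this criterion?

1

Checking each validity diagonal entry against its comparison values:
Per (methods 1·2): 0.72 vs {0.32, 0.19} → pass.
Per (methods 1·3): 0.55 vs {0.32, 0.28} → pass.
Per (methods 2·3): 0.46 vs {0.19, 0.28} → pass.
BD (methods 1·2): 0.27 vs {0.32, 0.19} → fail.
BD (methods 1·3): 0.43 vs {0.32, 0.28} → pass.
BD (methods 2·3): 0.37 vs {0.19, 0.28} → pass.
1 of 6 fail.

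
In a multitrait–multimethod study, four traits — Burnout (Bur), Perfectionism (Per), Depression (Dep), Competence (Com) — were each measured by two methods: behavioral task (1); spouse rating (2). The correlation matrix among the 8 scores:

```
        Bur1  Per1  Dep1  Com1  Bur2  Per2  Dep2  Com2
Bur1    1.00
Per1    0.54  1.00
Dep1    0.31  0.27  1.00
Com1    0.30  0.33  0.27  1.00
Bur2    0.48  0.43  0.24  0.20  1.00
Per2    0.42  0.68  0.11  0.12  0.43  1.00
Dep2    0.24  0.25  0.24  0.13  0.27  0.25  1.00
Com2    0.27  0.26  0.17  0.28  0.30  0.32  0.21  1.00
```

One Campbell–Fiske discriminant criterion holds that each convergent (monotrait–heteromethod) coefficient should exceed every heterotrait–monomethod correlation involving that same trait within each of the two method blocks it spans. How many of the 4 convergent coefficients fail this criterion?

Checking each validity diagonal entry against its comparison values:
Bur (methods 1·2): 0.48 vs {0.54, 0.43, 0.31, 0.27, 0.30, 0.30} → fail.
Per (methods 1·2): 0.68 vs {0.54, 0.43, 0.27, 0.25, 0.33, 0.32} → pass.
Dep (methods 1·2): 0.24 vs {0.31, 0.27, 0.27, 0.25, 0.27, 0.21} → fail.
Com (methods 1·2): 0.28 vs {0.30, 0.30, 0.33, 0.32, 0.27, 0.21} → fail.
3 of 4 fail.

3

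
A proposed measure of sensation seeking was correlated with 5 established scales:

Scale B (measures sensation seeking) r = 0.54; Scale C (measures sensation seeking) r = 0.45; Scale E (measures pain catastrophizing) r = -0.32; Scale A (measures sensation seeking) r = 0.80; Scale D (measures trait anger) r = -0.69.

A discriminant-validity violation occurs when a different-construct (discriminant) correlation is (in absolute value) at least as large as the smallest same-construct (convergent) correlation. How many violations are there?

1

Convergent (same construct = sensation seeking): Scale B, Scale C, Scale A.
Smallest convergent = 0.45. Discriminant |r|: 0.32, 0.69; count ≥ 0.45 → 1.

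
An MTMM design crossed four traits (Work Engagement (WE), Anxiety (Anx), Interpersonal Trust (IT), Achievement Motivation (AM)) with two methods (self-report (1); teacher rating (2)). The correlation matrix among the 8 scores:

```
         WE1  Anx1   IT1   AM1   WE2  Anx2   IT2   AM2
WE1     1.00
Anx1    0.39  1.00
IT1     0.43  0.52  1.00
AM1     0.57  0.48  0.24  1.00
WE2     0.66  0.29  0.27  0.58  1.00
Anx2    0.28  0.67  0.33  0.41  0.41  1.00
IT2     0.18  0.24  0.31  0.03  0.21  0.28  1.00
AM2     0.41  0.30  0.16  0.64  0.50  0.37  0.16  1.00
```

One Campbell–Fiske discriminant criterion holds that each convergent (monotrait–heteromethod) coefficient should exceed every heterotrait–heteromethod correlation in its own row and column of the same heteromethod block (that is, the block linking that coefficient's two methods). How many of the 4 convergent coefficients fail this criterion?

Each convergent coefficient versus the relevant comparison correlations:
WE (methods 1·2): 0.66 vs {0.28, 0.29, 0.18, 0.27, 0.41, 0.58} → pass.
Anx (methods 1·2): 0.67 vs {0.29, 0.28, 0.24, 0.33, 0.30, 0.41} → pass.
IT (methods 1·2): 0.31 vs {0.27, 0.18, 0.33, 0.24, 0.16, 0.03} → fail.
AM (methods 1·2): 0.64 vs {0.58, 0.41, 0.41, 0.30, 0.03, 0.16} → pass.
1 of 4 fail.

1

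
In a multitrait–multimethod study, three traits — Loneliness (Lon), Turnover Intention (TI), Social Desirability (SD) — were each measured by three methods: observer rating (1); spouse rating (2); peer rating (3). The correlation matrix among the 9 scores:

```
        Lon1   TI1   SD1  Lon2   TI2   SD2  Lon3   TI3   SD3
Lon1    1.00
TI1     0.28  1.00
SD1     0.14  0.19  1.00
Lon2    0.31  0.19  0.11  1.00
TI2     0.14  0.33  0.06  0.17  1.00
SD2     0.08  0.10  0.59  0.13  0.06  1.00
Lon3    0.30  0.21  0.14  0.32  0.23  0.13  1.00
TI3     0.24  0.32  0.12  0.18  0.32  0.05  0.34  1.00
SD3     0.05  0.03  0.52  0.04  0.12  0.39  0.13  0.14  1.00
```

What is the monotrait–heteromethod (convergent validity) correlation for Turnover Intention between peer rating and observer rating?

0.32

Same trait (TI), different methods: r(TI3, TI1) = 0.32.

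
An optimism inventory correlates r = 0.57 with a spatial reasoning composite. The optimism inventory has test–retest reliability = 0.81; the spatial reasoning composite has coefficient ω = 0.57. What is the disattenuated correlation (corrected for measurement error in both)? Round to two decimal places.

0.84

r_true = r_obs / √(r_xx · r_yy) = 0.57 / √(0.81 × 0.57) = 0.57 / √0.4617 = 0.57 / 0.6795 ≈ 0.84.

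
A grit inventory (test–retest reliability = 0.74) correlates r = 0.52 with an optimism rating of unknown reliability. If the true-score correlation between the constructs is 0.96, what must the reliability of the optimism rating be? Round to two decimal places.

r_true = r_obs / √(r_xx · r_yy) ⇒ 0.96 = 0.52 / √(0.74 · r_yy).
√(0.74 · r_yy) = 0.52 / 0.96 = 0.5417; 0.74 · r_yy = 0.2934; r_yy = 0.2934 / 0.74 ≈ 0.40.

0.40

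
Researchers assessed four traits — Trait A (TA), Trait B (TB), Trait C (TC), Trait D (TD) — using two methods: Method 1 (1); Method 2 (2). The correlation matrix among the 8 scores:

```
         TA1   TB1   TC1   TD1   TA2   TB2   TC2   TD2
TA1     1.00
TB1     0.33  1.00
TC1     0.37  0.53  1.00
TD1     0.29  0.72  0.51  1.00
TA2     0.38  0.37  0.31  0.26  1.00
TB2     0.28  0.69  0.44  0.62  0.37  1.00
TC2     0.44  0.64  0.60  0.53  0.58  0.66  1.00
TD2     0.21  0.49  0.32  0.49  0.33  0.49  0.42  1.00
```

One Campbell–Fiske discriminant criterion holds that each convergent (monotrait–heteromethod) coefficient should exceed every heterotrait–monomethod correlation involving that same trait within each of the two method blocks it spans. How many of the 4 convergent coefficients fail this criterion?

4

Each convergent coefficient versus the relevant comparison correlations:
TA (methods 1·2): 0.38 vs {0.33, 0.37, 0.37, 0.58, 0.29, 0.33} → fail.
TB (methods 1·2): 0.69 vs {0.33, 0.37, 0.53, 0.66, 0.72, 0.49} → fail.
TC (methods 1·2): 0.60 vs {0.37, 0.58, 0.53, 0.66, 0.51, 0.42} → fail.
TD (methods 1·2): 0.49 vs {0.29, 0.33, 0.72, 0.49, 0.51, 0.42} → fail.
4 of 4 fail.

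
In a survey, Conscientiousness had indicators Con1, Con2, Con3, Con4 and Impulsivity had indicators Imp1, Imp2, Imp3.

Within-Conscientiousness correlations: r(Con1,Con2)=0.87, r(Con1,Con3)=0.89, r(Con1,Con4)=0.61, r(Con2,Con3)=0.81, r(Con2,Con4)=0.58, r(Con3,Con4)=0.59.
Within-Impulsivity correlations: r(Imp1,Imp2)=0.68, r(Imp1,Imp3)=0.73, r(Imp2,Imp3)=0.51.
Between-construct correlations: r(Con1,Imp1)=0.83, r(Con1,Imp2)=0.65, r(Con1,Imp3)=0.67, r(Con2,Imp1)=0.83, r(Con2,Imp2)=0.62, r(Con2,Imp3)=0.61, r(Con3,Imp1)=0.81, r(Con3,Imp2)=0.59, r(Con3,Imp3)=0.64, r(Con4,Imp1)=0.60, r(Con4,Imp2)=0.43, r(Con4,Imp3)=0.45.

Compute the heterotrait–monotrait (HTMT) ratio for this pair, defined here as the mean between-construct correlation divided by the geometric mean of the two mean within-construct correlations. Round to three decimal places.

Mean between = 7.73/12 = 0.6442.
Mean within-Con = 4.35/6 = 0.7250; mean within-Imp = 1.92/3 = 0.6400.
Geometric mean = √(0.7250 × 0.6400) = 0.6812.
HTMT = 0.6442 / 0.6812 = 0.946.

0.946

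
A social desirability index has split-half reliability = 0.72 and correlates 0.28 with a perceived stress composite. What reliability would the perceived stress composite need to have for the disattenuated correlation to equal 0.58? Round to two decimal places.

0.32

r_true = r_obs / √(r_xx · r_yy) ⇒ 0.58 = 0.28 / √(0.72 · r_yy).
√(0.72 · r_yy) = 0.28 / 0.58 = 0.4828; 0.72 · r_yy = 0.2331; r_yy = 0.2331 / 0.72 ≈ 0.32.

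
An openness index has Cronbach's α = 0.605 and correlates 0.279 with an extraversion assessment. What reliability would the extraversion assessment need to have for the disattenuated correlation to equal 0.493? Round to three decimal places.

r_true = r_obs / √(r_xx · r_yy) ⇒ 0.493 = 0.279 / √(0.605 · r_yy).
√(0.605 · r_yy) = 0.279 / 0.493 = 0.5659; 0.605 · r_yy = 0.3202; r_yy = 0.3202 / 0.605 ≈ 0.529.

0.529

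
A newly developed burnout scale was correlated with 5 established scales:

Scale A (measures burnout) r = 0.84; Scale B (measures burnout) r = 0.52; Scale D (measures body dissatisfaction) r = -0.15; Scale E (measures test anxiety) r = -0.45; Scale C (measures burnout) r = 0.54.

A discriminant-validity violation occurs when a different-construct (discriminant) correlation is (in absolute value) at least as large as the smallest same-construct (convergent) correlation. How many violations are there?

Convergent (same construct = burnout): Scale A, Scale B, Scale C.
Smallest convergent = 0.52. Discriminant |r|: 0.15, 0.45; count ≥ 0.52 → 0.

0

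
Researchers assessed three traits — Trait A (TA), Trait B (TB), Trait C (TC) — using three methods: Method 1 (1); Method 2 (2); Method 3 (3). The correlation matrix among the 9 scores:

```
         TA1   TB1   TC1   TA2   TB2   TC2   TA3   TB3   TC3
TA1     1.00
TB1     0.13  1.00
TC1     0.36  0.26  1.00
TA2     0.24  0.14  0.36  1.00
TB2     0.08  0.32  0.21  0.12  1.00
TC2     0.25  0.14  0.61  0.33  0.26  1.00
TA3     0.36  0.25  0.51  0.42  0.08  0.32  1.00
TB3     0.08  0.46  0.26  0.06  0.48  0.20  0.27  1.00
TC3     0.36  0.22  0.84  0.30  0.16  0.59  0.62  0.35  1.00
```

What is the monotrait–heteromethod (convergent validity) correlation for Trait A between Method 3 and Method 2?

Same trait (TA), different methods: r(TA3, TA2) = 0.42.

0.42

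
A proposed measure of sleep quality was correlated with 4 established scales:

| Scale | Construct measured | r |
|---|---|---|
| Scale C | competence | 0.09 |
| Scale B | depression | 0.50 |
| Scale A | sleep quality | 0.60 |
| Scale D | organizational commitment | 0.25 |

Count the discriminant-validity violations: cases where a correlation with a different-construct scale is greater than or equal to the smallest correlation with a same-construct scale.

0

Convergent (same construct = sleep quality): Scale A.
Smallest convergent = 0.60. Discriminant values: 0.09, 0.50, 0.25; count ≥ 0.60 → 0.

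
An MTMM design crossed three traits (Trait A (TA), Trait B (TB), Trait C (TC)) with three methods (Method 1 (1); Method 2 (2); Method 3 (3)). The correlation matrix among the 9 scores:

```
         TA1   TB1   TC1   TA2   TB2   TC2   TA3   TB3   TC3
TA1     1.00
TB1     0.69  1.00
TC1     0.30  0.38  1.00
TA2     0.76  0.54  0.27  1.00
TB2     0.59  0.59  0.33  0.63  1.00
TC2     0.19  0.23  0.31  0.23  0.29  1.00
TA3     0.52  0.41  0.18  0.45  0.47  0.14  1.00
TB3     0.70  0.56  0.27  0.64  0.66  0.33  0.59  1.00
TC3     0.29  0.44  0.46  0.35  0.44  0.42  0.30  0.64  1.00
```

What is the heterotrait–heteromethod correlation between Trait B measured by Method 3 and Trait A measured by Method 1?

Different traits and methods: r(TB3, TA1) = 0.70.

0.70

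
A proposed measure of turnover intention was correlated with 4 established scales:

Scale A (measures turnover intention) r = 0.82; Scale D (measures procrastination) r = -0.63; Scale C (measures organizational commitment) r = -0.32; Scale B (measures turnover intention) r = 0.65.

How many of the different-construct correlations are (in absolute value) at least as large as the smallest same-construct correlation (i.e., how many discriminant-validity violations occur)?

Convergent (same construct = turnover intention): Scale A, Scale B.
Smallest convergent = 0.65. Discriminant |r|: 0.63, 0.32; count ≥ 0.65 → 0.

0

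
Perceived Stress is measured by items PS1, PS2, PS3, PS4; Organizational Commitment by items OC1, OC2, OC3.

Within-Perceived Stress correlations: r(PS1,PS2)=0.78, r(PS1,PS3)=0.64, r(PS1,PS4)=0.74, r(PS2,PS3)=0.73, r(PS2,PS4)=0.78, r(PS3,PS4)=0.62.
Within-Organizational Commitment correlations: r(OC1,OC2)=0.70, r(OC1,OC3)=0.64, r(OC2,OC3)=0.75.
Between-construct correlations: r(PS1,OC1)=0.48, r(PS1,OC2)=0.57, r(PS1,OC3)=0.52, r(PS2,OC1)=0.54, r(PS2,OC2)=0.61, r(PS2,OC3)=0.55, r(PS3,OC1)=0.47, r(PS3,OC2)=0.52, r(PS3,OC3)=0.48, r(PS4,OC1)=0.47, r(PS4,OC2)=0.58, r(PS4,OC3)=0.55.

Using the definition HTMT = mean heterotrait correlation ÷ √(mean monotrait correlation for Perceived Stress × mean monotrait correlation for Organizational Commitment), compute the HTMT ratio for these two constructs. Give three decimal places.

Mean between = 6.34/12 = 0.5283.
Mean within-PS = 4.29/6 = 0.7150; mean within-OC = 2.09/3 = 0.6967.
Geometric mean = √(0.7150 × 0.6967) = 0.7058.
HTMT = 0.5283 / 0.7058 = 0.749.

0.749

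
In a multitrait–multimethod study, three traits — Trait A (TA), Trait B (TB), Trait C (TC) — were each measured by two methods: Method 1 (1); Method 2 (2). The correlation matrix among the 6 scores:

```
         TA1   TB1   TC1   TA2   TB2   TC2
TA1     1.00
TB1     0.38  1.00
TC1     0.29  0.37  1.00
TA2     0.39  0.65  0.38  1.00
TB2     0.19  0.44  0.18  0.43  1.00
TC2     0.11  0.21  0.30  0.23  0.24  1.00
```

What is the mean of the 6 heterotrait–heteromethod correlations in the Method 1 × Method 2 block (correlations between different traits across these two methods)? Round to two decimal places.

0.29

HTHM values (method 1 × method 2): 0.19, 0.11, 0.65, 0.21, 0.38, 0.18; mean = 1.72/6 = 0.29.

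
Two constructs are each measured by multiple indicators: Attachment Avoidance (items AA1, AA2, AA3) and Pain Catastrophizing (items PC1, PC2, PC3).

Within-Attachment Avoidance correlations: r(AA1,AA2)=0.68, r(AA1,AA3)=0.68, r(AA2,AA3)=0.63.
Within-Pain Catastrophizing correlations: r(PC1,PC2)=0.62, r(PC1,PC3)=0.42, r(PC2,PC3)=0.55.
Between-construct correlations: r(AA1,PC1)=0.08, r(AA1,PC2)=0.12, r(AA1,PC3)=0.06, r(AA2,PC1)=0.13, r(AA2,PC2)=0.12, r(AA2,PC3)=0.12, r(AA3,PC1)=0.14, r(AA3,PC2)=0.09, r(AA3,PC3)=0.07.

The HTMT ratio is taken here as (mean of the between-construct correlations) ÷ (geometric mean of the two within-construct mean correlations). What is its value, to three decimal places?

Between-construct mean = 0.93/9 = 0.1033.
Mean within-AA = 1.99/3 = 0.6633; mean within-PC = 1.59/3 = 0.5300.
Geometric mean = √(0.6633 × 0.5300) = 0.5929.
HTMT = 0.1033 / 0.5929 = 0.174.

0.174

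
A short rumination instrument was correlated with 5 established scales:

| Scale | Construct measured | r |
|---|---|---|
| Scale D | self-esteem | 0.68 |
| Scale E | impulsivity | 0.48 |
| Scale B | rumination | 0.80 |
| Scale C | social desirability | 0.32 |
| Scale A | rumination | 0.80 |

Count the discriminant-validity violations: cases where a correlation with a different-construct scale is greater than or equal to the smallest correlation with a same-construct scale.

Convergent (same construct = rumination): Scale B, Scale A.
Smallest convergent = 0.80. Discriminant values: 0.68, 0.48, 0.32; count ≥ 0.80 → 0.

0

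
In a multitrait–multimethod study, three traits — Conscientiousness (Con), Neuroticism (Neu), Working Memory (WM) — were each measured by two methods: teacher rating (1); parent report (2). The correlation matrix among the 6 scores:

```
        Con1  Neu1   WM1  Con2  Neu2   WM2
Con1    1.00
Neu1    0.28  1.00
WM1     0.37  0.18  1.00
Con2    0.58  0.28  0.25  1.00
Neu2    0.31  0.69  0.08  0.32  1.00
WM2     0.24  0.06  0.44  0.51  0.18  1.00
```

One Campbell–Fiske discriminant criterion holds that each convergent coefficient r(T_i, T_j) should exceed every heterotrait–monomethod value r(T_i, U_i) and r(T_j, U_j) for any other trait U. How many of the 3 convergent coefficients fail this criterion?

Checking each validity diagonal entry against its comparison values:
Con (methods 1·2): 0.58 vs {0.28, 0.32, 0.37, 0.51} → pass.
Neu (methods 1·2): 0.69 vs {0.28, 0.32, 0.18, 0.18} → pass.
WM (methods 1·2): 0.44 vs {0.37, 0.51, 0.18, 0.18} → fail.
1 of 3 fail.

1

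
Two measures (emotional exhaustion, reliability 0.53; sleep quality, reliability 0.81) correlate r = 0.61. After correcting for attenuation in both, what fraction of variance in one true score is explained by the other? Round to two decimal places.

Disattenuated r = 0.61 / √(0.53 × 0.81) = 0.61 / 0.6552 = 0.9310.
Shared true-score variance = 0.9310² = 0.8668 ≈ 0.87.

0.87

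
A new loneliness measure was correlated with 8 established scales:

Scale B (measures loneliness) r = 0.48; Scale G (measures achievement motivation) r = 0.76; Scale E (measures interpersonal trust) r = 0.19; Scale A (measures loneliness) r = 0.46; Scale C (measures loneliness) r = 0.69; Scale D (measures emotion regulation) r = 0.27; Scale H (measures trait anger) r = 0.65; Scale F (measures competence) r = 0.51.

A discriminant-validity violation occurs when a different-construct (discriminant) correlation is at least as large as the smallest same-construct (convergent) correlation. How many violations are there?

3

Convergent (same construct = loneliness): Scale B, Scale A, Scale C.
Smallest convergent = 0.46. Discriminant values: 0.76, 0.19, 0.27, 0.65, 0.51; count ≥ 0.46 → 3.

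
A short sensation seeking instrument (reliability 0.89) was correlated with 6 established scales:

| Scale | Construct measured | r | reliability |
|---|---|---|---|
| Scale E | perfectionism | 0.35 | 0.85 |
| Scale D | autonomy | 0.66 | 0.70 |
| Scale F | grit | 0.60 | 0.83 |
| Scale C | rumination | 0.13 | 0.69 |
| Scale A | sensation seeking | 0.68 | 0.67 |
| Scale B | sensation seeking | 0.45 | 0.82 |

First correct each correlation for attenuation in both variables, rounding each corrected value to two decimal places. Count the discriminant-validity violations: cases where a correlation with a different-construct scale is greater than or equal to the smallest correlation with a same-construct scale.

Disattenuated r (r / √(r_scale · r_new)):
  Scale E (disc): 0.35 / √(0.85·0.89) = 0.40
  Scale D (disc): 0.66 / √(0.70·0.89) = 0.84
  Scale F (disc): 0.60 / √(0.83·0.89) = 0.70
  Scale C (disc): 0.13 / √(0.69·0.89) = 0.17
  Scale A (conv): 0.68 / √(0.67·0.89) = 0.88
  Scale B (conv): 0.45 / √(0.82·0.89) = 0.53
Smallest convergent = 0.53. Discriminant values: 0.40, 0.84, 0.70, 0.17; count ≥ 0.53 → 2.

2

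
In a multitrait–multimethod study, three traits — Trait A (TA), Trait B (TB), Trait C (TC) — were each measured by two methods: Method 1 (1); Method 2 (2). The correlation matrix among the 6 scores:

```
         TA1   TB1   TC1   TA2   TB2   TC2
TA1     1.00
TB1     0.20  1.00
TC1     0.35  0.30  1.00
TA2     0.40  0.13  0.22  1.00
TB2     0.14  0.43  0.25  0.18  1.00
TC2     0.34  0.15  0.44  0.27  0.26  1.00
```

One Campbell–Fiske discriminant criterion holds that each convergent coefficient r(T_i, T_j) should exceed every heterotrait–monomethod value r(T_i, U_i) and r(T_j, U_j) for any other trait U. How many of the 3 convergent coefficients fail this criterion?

0

Convergent coefficients and their comparison sets:
TA (methods 1·2): 0.40 vs {0.20, 0.18, 0.35, 0.27} → pass.
TB (methods 1·2): 0.43 vs {0.20, 0.18, 0.30, 0.26} → pass.
TC (methods 1·2): 0.44 vs {0.35, 0.27, 0.30, 0.26} → pass.
0 of 3 fail.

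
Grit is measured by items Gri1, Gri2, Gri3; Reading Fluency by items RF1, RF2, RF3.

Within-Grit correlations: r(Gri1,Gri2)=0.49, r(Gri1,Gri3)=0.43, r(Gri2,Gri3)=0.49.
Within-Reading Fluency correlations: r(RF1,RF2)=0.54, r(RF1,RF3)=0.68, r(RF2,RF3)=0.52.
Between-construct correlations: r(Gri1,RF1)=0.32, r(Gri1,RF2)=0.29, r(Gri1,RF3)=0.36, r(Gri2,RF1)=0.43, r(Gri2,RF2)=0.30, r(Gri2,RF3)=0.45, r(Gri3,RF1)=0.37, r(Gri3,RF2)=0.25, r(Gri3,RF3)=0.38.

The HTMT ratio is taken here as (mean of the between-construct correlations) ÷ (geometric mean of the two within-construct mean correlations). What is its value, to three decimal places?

0.670

Mean between = 3.15/9 = 0.3500.
Mean within-Gri = 1.41/3 = 0.4700; mean within-RF = 1.74/3 = 0.5800.
Geometric mean = √(0.4700 × 0.5800) = 0.5221.
HTMT = 0.3500 / 0.5221 = 0.670.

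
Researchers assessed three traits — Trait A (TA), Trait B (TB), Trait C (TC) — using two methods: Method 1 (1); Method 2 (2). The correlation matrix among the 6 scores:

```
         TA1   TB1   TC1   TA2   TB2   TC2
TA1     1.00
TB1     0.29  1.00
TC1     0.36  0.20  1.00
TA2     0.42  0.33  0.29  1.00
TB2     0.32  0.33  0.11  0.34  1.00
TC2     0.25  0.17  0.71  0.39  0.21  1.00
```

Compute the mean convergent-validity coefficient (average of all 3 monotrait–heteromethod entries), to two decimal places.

Convergent values: 0.42, 0.33, 0.71; mean = 1.46/3 = 0.49.

0.49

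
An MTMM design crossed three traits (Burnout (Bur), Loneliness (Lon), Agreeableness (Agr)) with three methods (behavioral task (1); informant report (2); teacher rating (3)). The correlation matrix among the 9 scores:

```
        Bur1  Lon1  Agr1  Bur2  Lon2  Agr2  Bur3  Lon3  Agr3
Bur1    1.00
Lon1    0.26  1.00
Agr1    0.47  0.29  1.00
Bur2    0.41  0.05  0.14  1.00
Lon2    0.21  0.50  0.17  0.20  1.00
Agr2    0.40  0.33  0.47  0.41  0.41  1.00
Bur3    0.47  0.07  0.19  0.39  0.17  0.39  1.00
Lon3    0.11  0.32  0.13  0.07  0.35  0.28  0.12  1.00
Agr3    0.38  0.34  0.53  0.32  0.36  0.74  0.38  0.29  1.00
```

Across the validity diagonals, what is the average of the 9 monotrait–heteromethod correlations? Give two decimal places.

0.46

Convergent values: 0.41, 0.47, 0.39, 0.50, 0.32, 0.35, 0.47, 0.53, 0.74; mean = 4.18/9 = 0.46.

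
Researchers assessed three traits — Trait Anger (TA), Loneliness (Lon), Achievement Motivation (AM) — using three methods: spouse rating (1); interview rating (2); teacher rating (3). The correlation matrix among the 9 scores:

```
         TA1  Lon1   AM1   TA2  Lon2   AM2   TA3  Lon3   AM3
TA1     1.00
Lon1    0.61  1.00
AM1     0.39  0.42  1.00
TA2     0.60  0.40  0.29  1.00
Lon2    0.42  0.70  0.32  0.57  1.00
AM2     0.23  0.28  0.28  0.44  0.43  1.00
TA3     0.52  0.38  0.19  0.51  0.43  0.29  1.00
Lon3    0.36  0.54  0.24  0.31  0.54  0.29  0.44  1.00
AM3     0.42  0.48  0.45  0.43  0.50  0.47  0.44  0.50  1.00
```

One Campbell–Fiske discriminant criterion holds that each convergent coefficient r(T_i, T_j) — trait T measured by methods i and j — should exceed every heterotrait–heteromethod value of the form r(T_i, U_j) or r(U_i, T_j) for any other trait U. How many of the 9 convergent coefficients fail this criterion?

3

Each convergent coefficient versus the relevant comparison correlations:
TA (methods 1·2): 0.60 vs {0.42, 0.40, 0.23, 0.29} → pass.
TA (methods 1·3): 0.52 vs {0.36, 0.38, 0.42, 0.19} → pass.
TA (methods 2·3): 0.51 vs {0.31, 0.43, 0.43, 0.29} → pass.
Lon (methods 1·2): 0.70 vs {0.40, 0.42, 0.28, 0.32} → pass.
Lon (methods 1·3): 0.54 vs {0.38, 0.36, 0.48, 0.24} → pass.
Lon (methods 2·3): 0.54 vs {0.43, 0.31, 0.50, 0.29} → pass.
AM (methods 1·2): 0.28 vs {0.29, 0.23, 0.32, 0.28} → fail.
AM (methods 1·3): 0.45 vs {0.19, 0.42, 0.24, 0.48} → fail.
AM (methods 2·3): 0.47 vs {0.29, 0.43, 0.29, 0.50} → fail.
3 of 9 fail.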